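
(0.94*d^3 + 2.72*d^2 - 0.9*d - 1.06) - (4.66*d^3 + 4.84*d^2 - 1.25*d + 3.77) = -3.72*d^3 - 2.12*d^2 + 0.35*d - 4.83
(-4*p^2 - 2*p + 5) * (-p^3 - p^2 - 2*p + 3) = 4*p^5 + 6*p^4 + 5*p^3 - 13*p^2 - 16*p + 15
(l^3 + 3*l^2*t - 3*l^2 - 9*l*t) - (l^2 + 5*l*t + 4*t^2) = l^3 + 3*l^2*t - 4*l^2 - 14*l*t - 4*t^2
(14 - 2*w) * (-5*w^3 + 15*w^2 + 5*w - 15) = 10*w^4 - 100*w^3 + 200*w^2 + 100*w - 210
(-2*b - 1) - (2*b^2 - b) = -2*b^2 - b - 1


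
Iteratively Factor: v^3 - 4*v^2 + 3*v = (v - 1)*(v^2 - 3*v) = (v - 3)*(v - 1)*(v)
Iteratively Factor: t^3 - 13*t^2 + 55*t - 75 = (t - 5)*(t^2 - 8*t + 15) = (t - 5)^2*(t - 3)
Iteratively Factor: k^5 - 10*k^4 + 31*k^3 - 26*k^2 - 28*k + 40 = (k - 2)*(k^4 - 8*k^3 + 15*k^2 + 4*k - 20) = (k - 2)^2*(k^3 - 6*k^2 + 3*k + 10) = (k - 2)^2*(k + 1)*(k^2 - 7*k + 10) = (k - 2)^3*(k + 1)*(k - 5)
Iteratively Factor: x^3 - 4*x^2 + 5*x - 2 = (x - 1)*(x^2 - 3*x + 2) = (x - 1)^2*(x - 2)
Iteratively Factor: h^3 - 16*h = (h)*(h^2 - 16) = h*(h - 4)*(h + 4)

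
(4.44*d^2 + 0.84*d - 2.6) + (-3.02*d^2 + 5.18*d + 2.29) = 1.42*d^2 + 6.02*d - 0.31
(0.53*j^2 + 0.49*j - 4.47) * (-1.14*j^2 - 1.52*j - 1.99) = -0.6042*j^4 - 1.3642*j^3 + 3.2963*j^2 + 5.8193*j + 8.8953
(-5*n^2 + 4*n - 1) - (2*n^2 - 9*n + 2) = -7*n^2 + 13*n - 3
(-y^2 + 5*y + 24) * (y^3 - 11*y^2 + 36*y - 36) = -y^5 + 16*y^4 - 67*y^3 - 48*y^2 + 684*y - 864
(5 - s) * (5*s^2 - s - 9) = -5*s^3 + 26*s^2 + 4*s - 45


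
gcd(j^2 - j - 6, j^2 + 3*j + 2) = j + 2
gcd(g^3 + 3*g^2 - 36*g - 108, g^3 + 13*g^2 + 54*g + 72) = g^2 + 9*g + 18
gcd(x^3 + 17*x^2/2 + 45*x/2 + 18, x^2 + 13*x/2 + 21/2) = x + 3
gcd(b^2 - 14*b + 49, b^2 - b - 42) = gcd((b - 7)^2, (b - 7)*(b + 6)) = b - 7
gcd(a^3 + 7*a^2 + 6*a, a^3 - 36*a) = a^2 + 6*a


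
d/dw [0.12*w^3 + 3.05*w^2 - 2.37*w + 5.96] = 0.36*w^2 + 6.1*w - 2.37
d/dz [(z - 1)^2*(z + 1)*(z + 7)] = 4*z^3 + 18*z^2 - 16*z - 6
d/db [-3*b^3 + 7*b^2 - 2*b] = -9*b^2 + 14*b - 2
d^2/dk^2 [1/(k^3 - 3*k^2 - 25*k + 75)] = 2*(3*(1 - k)*(k^3 - 3*k^2 - 25*k + 75) + (-3*k^2 + 6*k + 25)^2)/(k^3 - 3*k^2 - 25*k + 75)^3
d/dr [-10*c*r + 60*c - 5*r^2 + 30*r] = -10*c - 10*r + 30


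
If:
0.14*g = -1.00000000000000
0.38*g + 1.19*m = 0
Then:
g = -7.14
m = 2.28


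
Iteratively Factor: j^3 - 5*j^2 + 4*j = (j)*(j^2 - 5*j + 4) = j*(j - 4)*(j - 1)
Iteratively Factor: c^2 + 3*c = (c + 3)*(c)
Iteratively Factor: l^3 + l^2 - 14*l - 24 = (l + 3)*(l^2 - 2*l - 8) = (l - 4)*(l + 3)*(l + 2)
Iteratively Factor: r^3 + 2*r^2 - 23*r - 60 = (r + 3)*(r^2 - r - 20) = (r + 3)*(r + 4)*(r - 5)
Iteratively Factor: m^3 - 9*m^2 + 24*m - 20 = (m - 2)*(m^2 - 7*m + 10) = (m - 2)^2*(m - 5)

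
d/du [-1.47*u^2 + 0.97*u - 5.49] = 0.97 - 2.94*u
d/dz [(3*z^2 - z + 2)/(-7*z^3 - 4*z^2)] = (21*z^3 - 14*z^2 + 38*z + 16)/(z^3*(49*z^2 + 56*z + 16))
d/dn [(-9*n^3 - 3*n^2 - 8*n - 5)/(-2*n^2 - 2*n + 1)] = (18*n^4 + 36*n^3 - 37*n^2 - 26*n - 18)/(4*n^4 + 8*n^3 - 4*n + 1)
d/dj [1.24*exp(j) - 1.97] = 1.24*exp(j)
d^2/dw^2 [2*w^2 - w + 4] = 4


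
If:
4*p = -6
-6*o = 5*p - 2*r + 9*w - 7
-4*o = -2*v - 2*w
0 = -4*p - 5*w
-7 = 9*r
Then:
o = 193/540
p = -3/2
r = -7/9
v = -131/270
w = 6/5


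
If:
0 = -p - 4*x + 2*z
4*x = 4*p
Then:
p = 2*z/5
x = 2*z/5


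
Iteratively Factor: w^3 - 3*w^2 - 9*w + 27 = (w - 3)*(w^2 - 9) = (w - 3)^2*(w + 3)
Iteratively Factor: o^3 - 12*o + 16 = (o - 2)*(o^2 + 2*o - 8) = (o - 2)^2*(o + 4)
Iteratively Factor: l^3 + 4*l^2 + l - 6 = (l + 2)*(l^2 + 2*l - 3) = (l - 1)*(l + 2)*(l + 3)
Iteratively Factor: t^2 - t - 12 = (t - 4)*(t + 3)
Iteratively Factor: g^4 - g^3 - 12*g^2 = (g - 4)*(g^3 + 3*g^2) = (g - 4)*(g + 3)*(g^2) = g*(g - 4)*(g + 3)*(g)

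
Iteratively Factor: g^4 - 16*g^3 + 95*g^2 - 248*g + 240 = (g - 4)*(g^3 - 12*g^2 + 47*g - 60) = (g - 4)*(g - 3)*(g^2 - 9*g + 20) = (g - 5)*(g - 4)*(g - 3)*(g - 4)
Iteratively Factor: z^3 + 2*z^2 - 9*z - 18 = (z + 3)*(z^2 - z - 6) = (z - 3)*(z + 3)*(z + 2)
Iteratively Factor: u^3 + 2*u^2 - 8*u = (u - 2)*(u^2 + 4*u) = u*(u - 2)*(u + 4)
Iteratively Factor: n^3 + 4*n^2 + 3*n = (n + 3)*(n^2 + n) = (n + 1)*(n + 3)*(n)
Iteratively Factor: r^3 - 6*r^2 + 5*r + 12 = (r - 4)*(r^2 - 2*r - 3) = (r - 4)*(r + 1)*(r - 3)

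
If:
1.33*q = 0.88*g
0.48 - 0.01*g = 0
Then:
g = 48.00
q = 31.76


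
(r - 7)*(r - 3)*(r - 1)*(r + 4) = r^4 - 7*r^3 - 13*r^2 + 103*r - 84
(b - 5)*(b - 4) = b^2 - 9*b + 20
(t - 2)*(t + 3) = t^2 + t - 6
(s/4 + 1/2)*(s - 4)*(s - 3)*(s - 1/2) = s^4/4 - 11*s^3/8 + s^2/8 + 25*s/4 - 3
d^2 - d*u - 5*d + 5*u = (d - 5)*(d - u)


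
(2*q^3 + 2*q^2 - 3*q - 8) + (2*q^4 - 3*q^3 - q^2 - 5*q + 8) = 2*q^4 - q^3 + q^2 - 8*q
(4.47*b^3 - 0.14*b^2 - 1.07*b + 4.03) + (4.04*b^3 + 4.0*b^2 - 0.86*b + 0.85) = 8.51*b^3 + 3.86*b^2 - 1.93*b + 4.88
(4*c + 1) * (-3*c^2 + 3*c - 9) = -12*c^3 + 9*c^2 - 33*c - 9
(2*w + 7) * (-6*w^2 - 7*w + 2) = -12*w^3 - 56*w^2 - 45*w + 14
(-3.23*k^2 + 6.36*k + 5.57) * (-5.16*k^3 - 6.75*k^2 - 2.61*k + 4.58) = 16.6668*k^5 - 11.0151*k^4 - 63.2409*k^3 - 68.9905*k^2 + 14.5911*k + 25.5106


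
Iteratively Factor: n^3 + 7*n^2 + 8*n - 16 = (n + 4)*(n^2 + 3*n - 4) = (n - 1)*(n + 4)*(n + 4)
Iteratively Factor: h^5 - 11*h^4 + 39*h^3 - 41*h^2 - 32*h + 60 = (h - 3)*(h^4 - 8*h^3 + 15*h^2 + 4*h - 20) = (h - 5)*(h - 3)*(h^3 - 3*h^2 + 4) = (h - 5)*(h - 3)*(h - 2)*(h^2 - h - 2) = (h - 5)*(h - 3)*(h - 2)^2*(h + 1)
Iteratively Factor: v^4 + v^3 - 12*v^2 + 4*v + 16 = (v + 1)*(v^3 - 12*v + 16) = (v + 1)*(v + 4)*(v^2 - 4*v + 4) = (v - 2)*(v + 1)*(v + 4)*(v - 2)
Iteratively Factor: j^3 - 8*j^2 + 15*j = (j - 5)*(j^2 - 3*j) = j*(j - 5)*(j - 3)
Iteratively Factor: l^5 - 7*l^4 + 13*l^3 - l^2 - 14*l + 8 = (l - 4)*(l^4 - 3*l^3 + l^2 + 3*l - 2) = (l - 4)*(l - 1)*(l^3 - 2*l^2 - l + 2) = (l - 4)*(l - 2)*(l - 1)*(l^2 - 1) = (l - 4)*(l - 2)*(l - 1)*(l + 1)*(l - 1)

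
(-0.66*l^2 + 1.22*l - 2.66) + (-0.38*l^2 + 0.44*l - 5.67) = -1.04*l^2 + 1.66*l - 8.33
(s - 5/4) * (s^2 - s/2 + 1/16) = s^3 - 7*s^2/4 + 11*s/16 - 5/64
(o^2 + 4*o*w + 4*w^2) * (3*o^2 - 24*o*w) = 3*o^4 - 12*o^3*w - 84*o^2*w^2 - 96*o*w^3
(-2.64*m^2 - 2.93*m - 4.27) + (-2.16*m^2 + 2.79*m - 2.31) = -4.8*m^2 - 0.14*m - 6.58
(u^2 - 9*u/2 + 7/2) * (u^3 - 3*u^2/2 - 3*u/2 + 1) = u^5 - 6*u^4 + 35*u^3/4 + 5*u^2/2 - 39*u/4 + 7/2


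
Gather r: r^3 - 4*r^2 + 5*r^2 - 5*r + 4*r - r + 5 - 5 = r^3 + r^2 - 2*r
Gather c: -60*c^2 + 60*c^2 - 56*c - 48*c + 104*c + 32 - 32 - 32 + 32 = 0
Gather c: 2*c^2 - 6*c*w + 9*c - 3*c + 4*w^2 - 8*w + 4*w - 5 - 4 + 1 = 2*c^2 + c*(6 - 6*w) + 4*w^2 - 4*w - 8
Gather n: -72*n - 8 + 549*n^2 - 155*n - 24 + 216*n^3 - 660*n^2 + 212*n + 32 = 216*n^3 - 111*n^2 - 15*n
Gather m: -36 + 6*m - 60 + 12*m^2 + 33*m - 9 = 12*m^2 + 39*m - 105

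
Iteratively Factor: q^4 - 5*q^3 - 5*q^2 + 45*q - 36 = (q - 3)*(q^3 - 2*q^2 - 11*q + 12) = (q - 3)*(q - 1)*(q^2 - q - 12) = (q - 4)*(q - 3)*(q - 1)*(q + 3)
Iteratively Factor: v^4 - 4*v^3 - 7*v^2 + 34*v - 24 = (v + 3)*(v^3 - 7*v^2 + 14*v - 8) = (v - 2)*(v + 3)*(v^2 - 5*v + 4) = (v - 2)*(v - 1)*(v + 3)*(v - 4)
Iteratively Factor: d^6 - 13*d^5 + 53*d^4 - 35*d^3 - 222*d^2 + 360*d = (d - 3)*(d^5 - 10*d^4 + 23*d^3 + 34*d^2 - 120*d) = (d - 3)*(d + 2)*(d^4 - 12*d^3 + 47*d^2 - 60*d) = (d - 4)*(d - 3)*(d + 2)*(d^3 - 8*d^2 + 15*d) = (d - 4)*(d - 3)^2*(d + 2)*(d^2 - 5*d) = (d - 5)*(d - 4)*(d - 3)^2*(d + 2)*(d)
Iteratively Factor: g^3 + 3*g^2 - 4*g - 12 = (g + 2)*(g^2 + g - 6) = (g + 2)*(g + 3)*(g - 2)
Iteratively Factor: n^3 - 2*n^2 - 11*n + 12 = (n - 1)*(n^2 - n - 12) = (n - 1)*(n + 3)*(n - 4)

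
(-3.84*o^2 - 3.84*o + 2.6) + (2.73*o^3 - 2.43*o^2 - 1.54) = 2.73*o^3 - 6.27*o^2 - 3.84*o + 1.06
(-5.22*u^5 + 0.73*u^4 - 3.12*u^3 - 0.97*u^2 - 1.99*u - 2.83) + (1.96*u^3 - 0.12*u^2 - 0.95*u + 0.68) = -5.22*u^5 + 0.73*u^4 - 1.16*u^3 - 1.09*u^2 - 2.94*u - 2.15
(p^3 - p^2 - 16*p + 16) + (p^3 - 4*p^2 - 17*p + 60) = 2*p^3 - 5*p^2 - 33*p + 76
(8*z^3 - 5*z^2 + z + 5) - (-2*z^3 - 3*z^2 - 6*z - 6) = 10*z^3 - 2*z^2 + 7*z + 11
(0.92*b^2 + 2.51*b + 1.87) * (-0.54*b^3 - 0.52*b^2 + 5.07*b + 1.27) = -0.4968*b^5 - 1.8338*b^4 + 2.3494*b^3 + 12.9217*b^2 + 12.6686*b + 2.3749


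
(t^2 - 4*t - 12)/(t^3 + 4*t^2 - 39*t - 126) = (t + 2)/(t^2 + 10*t + 21)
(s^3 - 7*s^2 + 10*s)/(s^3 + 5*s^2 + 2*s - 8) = s*(s^2 - 7*s + 10)/(s^3 + 5*s^2 + 2*s - 8)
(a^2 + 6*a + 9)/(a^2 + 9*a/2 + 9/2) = 2*(a + 3)/(2*a + 3)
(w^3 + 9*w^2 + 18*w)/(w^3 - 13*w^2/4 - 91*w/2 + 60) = 4*w*(w + 3)/(4*w^2 - 37*w + 40)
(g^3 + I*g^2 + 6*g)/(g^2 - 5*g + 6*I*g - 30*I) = g*(g^2 + I*g + 6)/(g^2 + g*(-5 + 6*I) - 30*I)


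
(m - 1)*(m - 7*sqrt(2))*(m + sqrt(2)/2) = m^3 - 13*sqrt(2)*m^2/2 - m^2 - 7*m + 13*sqrt(2)*m/2 + 7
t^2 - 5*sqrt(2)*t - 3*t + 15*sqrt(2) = (t - 3)*(t - 5*sqrt(2))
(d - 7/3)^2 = d^2 - 14*d/3 + 49/9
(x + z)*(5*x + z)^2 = 25*x^3 + 35*x^2*z + 11*x*z^2 + z^3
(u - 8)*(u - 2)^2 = u^3 - 12*u^2 + 36*u - 32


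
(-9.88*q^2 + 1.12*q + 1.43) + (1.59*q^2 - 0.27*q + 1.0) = -8.29*q^2 + 0.85*q + 2.43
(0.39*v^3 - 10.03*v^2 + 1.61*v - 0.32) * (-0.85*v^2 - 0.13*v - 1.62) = -0.3315*v^5 + 8.4748*v^4 - 0.6964*v^3 + 16.3113*v^2 - 2.5666*v + 0.5184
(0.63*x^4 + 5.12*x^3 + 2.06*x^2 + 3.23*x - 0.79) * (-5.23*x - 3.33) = -3.2949*x^5 - 28.8755*x^4 - 27.8234*x^3 - 23.7527*x^2 - 6.6242*x + 2.6307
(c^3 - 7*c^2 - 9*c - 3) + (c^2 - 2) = c^3 - 6*c^2 - 9*c - 5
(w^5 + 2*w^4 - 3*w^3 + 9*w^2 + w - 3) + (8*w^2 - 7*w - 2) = w^5 + 2*w^4 - 3*w^3 + 17*w^2 - 6*w - 5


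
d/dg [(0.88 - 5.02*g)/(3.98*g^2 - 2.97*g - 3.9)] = (19.9796*g^2 - 7.0048*g + 22.1916)/(15.8404*g^4 - 23.6412*g^3 - 22.2231*g^2 + 23.166*g + 15.21)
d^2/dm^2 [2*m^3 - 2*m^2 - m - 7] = 12*m - 4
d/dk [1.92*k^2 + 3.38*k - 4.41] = 3.84*k + 3.38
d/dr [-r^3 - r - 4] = -3*r^2 - 1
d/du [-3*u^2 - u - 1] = -6*u - 1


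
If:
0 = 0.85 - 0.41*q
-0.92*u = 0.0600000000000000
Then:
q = 2.07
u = -0.07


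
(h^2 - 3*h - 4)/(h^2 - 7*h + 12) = (h + 1)/(h - 3)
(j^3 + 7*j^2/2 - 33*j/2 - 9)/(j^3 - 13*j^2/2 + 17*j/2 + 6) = (j + 6)/(j - 4)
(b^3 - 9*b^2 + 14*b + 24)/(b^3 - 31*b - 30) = (b - 4)/(b + 5)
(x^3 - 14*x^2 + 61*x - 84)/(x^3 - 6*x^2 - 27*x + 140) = (x - 3)/(x + 5)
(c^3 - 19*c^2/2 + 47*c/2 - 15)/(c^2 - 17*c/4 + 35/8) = 4*(c^2 - 7*c + 6)/(4*c - 7)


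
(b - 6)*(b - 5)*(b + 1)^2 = b^4 - 9*b^3 + 9*b^2 + 49*b + 30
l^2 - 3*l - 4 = (l - 4)*(l + 1)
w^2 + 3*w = w*(w + 3)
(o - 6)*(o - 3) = o^2 - 9*o + 18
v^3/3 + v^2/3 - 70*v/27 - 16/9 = (v/3 + 1)*(v - 8/3)*(v + 2/3)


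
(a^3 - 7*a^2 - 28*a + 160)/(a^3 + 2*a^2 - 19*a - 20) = (a - 8)/(a + 1)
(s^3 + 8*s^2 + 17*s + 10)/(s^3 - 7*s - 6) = (s + 5)/(s - 3)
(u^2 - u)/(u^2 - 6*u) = (u - 1)/(u - 6)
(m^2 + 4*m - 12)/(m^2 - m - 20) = (-m^2 - 4*m + 12)/(-m^2 + m + 20)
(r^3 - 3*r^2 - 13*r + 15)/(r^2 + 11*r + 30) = (r^3 - 3*r^2 - 13*r + 15)/(r^2 + 11*r + 30)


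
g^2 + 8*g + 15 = (g + 3)*(g + 5)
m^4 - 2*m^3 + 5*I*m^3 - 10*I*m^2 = m^2*(m - 2)*(m + 5*I)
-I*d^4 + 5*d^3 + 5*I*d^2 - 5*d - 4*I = (d - 1)*(d + 1)*(d + 4*I)*(-I*d + 1)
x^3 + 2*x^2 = x^2*(x + 2)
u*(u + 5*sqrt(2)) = u^2 + 5*sqrt(2)*u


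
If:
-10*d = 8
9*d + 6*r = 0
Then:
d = -4/5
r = 6/5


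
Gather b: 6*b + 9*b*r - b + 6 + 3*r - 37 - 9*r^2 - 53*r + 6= b*(9*r + 5) - 9*r^2 - 50*r - 25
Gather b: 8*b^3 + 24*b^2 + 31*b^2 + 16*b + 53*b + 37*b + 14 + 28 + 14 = 8*b^3 + 55*b^2 + 106*b + 56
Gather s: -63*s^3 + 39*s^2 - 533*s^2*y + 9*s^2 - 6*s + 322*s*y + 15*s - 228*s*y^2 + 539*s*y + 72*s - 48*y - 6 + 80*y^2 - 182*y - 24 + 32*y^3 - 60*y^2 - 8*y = -63*s^3 + s^2*(48 - 533*y) + s*(-228*y^2 + 861*y + 81) + 32*y^3 + 20*y^2 - 238*y - 30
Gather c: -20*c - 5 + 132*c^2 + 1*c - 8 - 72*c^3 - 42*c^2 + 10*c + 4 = -72*c^3 + 90*c^2 - 9*c - 9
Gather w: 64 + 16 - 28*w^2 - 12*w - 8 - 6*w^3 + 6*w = -6*w^3 - 28*w^2 - 6*w + 72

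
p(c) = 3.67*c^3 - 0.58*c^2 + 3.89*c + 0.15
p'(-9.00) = 906.14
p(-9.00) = -2757.27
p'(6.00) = 393.29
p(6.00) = 795.33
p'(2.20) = 54.63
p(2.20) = 44.98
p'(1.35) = 22.39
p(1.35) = 13.37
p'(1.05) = 14.81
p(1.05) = 7.84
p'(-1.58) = 33.21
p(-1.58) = -21.92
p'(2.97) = 97.56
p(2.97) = 102.73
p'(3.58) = 140.85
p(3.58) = 175.03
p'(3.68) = 148.72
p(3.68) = 189.51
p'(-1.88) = 44.98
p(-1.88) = -33.60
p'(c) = 11.01*c^2 - 1.16*c + 3.89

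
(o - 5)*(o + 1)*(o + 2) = o^3 - 2*o^2 - 13*o - 10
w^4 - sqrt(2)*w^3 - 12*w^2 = w^2*(w - 3*sqrt(2))*(w + 2*sqrt(2))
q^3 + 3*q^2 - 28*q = q*(q - 4)*(q + 7)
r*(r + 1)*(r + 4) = r^3 + 5*r^2 + 4*r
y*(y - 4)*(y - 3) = y^3 - 7*y^2 + 12*y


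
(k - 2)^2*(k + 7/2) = k^3 - k^2/2 - 10*k + 14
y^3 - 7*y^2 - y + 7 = (y - 7)*(y - 1)*(y + 1)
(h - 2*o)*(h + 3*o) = h^2 + h*o - 6*o^2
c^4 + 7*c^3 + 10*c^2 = c^2*(c + 2)*(c + 5)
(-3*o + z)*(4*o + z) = -12*o^2 + o*z + z^2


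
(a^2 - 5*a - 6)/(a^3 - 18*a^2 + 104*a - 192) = (a + 1)/(a^2 - 12*a + 32)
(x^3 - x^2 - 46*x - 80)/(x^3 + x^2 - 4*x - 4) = (x^2 - 3*x - 40)/(x^2 - x - 2)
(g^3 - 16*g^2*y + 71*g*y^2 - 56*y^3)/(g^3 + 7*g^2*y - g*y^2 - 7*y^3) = (g^2 - 15*g*y + 56*y^2)/(g^2 + 8*g*y + 7*y^2)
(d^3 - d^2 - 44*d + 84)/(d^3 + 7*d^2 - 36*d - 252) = (d - 2)/(d + 6)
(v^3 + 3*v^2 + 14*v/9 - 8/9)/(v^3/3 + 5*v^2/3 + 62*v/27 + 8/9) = 3*(3*v^2 + 5*v - 2)/(3*v^2 + 11*v + 6)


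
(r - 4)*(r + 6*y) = r^2 + 6*r*y - 4*r - 24*y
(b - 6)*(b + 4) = b^2 - 2*b - 24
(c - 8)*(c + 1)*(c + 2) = c^3 - 5*c^2 - 22*c - 16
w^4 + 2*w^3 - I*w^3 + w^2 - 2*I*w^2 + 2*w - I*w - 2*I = (w + 2)*(w - I)^2*(w + I)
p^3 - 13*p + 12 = (p - 3)*(p - 1)*(p + 4)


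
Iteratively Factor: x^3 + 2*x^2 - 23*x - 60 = (x + 3)*(x^2 - x - 20) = (x - 5)*(x + 3)*(x + 4)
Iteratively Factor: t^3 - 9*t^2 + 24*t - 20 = (t - 2)*(t^2 - 7*t + 10) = (t - 2)^2*(t - 5)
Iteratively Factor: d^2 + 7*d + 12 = (d + 3)*(d + 4)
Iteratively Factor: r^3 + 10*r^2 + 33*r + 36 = (r + 4)*(r^2 + 6*r + 9) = (r + 3)*(r + 4)*(r + 3)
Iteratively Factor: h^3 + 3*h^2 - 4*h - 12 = (h - 2)*(h^2 + 5*h + 6) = (h - 2)*(h + 2)*(h + 3)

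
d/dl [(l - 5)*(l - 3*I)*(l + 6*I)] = 3*l^2 + l*(-10 + 6*I) + 18 - 15*I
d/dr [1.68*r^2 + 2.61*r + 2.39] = 3.36*r + 2.61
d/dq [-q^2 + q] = 1 - 2*q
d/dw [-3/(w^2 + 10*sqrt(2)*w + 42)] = 6*(w + 5*sqrt(2))/(w^2 + 10*sqrt(2)*w + 42)^2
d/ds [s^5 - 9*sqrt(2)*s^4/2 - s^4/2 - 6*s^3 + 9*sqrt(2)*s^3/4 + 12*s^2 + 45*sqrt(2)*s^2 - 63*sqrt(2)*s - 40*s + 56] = 5*s^4 - 18*sqrt(2)*s^3 - 2*s^3 - 18*s^2 + 27*sqrt(2)*s^2/4 + 24*s + 90*sqrt(2)*s - 63*sqrt(2) - 40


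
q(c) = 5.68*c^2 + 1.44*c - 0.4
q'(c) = 11.36*c + 1.44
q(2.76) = 46.84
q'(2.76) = 32.79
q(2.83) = 49.17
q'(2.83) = 33.59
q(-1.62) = 12.17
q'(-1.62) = -16.96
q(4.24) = 107.82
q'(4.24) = 49.61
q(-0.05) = -0.46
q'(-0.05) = 0.87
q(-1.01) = 3.94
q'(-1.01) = -10.03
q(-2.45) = 30.17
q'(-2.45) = -26.39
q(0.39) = 1.03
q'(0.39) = 5.87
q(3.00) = 55.04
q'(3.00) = 35.52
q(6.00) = 212.72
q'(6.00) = 69.60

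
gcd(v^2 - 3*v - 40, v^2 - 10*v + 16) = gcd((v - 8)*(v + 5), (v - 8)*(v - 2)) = v - 8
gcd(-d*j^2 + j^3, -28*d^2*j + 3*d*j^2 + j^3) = j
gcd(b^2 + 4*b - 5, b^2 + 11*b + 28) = 1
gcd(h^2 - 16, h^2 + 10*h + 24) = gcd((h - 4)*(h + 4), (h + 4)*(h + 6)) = h + 4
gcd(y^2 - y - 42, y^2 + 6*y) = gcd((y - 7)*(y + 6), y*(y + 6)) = y + 6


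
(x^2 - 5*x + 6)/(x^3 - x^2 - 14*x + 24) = 1/(x + 4)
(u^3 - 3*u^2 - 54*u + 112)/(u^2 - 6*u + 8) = (u^2 - u - 56)/(u - 4)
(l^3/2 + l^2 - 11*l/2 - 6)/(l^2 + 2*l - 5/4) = 2*(l^3 + 2*l^2 - 11*l - 12)/(4*l^2 + 8*l - 5)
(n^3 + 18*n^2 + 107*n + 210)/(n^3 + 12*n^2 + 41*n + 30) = (n + 7)/(n + 1)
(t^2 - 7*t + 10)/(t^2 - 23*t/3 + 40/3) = 3*(t - 2)/(3*t - 8)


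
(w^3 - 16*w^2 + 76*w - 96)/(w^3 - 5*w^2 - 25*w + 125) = (w^3 - 16*w^2 + 76*w - 96)/(w^3 - 5*w^2 - 25*w + 125)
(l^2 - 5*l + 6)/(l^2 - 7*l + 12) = (l - 2)/(l - 4)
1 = 1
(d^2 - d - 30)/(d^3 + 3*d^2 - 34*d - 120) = 1/(d + 4)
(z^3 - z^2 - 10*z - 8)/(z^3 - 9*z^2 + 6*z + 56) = (z + 1)/(z - 7)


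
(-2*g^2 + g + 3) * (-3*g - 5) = 6*g^3 + 7*g^2 - 14*g - 15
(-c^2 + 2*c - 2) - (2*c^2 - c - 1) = -3*c^2 + 3*c - 1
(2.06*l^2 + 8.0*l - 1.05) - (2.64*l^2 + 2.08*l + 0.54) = -0.58*l^2 + 5.92*l - 1.59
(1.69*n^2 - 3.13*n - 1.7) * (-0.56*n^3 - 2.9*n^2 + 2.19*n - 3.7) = -0.9464*n^5 - 3.1482*n^4 + 13.7301*n^3 - 8.1777*n^2 + 7.858*n + 6.29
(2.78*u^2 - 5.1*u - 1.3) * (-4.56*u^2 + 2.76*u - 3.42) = -12.6768*u^4 + 30.9288*u^3 - 17.6556*u^2 + 13.854*u + 4.446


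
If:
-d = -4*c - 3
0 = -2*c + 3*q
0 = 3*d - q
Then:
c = -27/34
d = -3/17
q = -9/17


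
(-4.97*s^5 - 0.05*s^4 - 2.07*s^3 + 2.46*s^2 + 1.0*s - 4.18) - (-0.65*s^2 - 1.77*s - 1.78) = -4.97*s^5 - 0.05*s^4 - 2.07*s^3 + 3.11*s^2 + 2.77*s - 2.4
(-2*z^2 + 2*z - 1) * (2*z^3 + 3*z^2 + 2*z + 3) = -4*z^5 - 2*z^4 - 5*z^2 + 4*z - 3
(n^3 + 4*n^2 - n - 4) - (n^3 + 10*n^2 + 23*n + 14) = -6*n^2 - 24*n - 18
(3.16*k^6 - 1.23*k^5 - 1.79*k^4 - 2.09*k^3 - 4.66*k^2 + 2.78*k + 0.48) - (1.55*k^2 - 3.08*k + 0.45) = 3.16*k^6 - 1.23*k^5 - 1.79*k^4 - 2.09*k^3 - 6.21*k^2 + 5.86*k + 0.03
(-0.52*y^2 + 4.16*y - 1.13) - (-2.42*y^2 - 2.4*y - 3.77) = 1.9*y^2 + 6.56*y + 2.64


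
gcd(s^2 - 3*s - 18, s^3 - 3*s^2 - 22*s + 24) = s - 6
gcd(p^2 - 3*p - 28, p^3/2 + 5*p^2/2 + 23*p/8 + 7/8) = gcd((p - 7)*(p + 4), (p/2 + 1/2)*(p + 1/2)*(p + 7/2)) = 1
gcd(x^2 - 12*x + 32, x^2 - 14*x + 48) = x - 8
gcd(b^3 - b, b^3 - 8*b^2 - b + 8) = b^2 - 1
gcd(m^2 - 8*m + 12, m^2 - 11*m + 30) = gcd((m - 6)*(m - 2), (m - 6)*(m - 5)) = m - 6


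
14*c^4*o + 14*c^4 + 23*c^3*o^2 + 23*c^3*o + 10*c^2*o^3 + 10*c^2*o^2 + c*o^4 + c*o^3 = (c + o)*(2*c + o)*(7*c + o)*(c*o + c)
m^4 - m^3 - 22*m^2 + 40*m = m*(m - 4)*(m - 2)*(m + 5)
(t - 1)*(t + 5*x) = t^2 + 5*t*x - t - 5*x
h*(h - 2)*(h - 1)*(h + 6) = h^4 + 3*h^3 - 16*h^2 + 12*h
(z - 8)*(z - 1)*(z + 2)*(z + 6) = z^4 - z^3 - 52*z^2 - 44*z + 96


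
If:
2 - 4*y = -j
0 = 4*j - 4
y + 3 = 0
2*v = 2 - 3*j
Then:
No Solution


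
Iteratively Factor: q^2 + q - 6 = (q - 2)*(q + 3)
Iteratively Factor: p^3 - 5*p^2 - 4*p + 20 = (p - 2)*(p^2 - 3*p - 10) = (p - 2)*(p + 2)*(p - 5)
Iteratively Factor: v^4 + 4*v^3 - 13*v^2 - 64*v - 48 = (v + 1)*(v^3 + 3*v^2 - 16*v - 48) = (v - 4)*(v + 1)*(v^2 + 7*v + 12) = (v - 4)*(v + 1)*(v + 3)*(v + 4)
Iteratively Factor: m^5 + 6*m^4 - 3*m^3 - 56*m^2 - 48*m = (m + 1)*(m^4 + 5*m^3 - 8*m^2 - 48*m) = m*(m + 1)*(m^3 + 5*m^2 - 8*m - 48) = m*(m + 1)*(m + 4)*(m^2 + m - 12) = m*(m + 1)*(m + 4)^2*(m - 3)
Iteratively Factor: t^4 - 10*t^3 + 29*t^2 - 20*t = (t)*(t^3 - 10*t^2 + 29*t - 20) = t*(t - 1)*(t^2 - 9*t + 20) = t*(t - 4)*(t - 1)*(t - 5)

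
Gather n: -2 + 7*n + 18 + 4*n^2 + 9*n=4*n^2 + 16*n + 16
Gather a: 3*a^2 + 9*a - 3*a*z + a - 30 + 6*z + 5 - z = 3*a^2 + a*(10 - 3*z) + 5*z - 25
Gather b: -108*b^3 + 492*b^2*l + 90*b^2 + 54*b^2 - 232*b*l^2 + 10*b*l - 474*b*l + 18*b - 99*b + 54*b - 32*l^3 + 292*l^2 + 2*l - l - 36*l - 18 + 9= -108*b^3 + b^2*(492*l + 144) + b*(-232*l^2 - 464*l - 27) - 32*l^3 + 292*l^2 - 35*l - 9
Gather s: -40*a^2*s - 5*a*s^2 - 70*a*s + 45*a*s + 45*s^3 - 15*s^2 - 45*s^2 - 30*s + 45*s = 45*s^3 + s^2*(-5*a - 60) + s*(-40*a^2 - 25*a + 15)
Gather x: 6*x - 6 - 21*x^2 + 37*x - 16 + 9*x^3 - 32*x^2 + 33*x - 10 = 9*x^3 - 53*x^2 + 76*x - 32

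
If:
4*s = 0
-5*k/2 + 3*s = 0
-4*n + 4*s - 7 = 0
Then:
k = 0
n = -7/4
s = 0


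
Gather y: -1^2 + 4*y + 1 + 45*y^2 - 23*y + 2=45*y^2 - 19*y + 2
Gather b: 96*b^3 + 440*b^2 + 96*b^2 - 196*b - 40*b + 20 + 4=96*b^3 + 536*b^2 - 236*b + 24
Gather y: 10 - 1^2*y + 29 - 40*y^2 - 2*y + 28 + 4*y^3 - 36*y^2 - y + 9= 4*y^3 - 76*y^2 - 4*y + 76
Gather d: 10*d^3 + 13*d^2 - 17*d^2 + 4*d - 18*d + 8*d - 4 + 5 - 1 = 10*d^3 - 4*d^2 - 6*d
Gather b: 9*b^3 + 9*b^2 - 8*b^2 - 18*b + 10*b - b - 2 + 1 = 9*b^3 + b^2 - 9*b - 1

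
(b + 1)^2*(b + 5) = b^3 + 7*b^2 + 11*b + 5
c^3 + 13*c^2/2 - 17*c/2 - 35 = (c - 5/2)*(c + 2)*(c + 7)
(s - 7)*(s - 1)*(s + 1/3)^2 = s^4 - 22*s^3/3 + 16*s^2/9 + 34*s/9 + 7/9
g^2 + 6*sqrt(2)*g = g*(g + 6*sqrt(2))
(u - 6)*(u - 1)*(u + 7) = u^3 - 43*u + 42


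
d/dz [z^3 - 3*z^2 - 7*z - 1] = 3*z^2 - 6*z - 7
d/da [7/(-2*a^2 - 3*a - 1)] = 7*(4*a + 3)/(2*a^2 + 3*a + 1)^2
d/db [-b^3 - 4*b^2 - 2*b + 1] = -3*b^2 - 8*b - 2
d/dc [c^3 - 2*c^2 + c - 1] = 3*c^2 - 4*c + 1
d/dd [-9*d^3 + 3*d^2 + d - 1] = -27*d^2 + 6*d + 1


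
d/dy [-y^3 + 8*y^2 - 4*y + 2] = -3*y^2 + 16*y - 4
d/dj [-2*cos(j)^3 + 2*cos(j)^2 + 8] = 2*(3*cos(j) - 2)*sin(j)*cos(j)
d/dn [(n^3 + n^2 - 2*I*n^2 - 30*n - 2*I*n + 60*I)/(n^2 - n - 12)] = (n^4 - 2*n^3 + n^2*(-7 + 4*I) + n*(-24 - 72*I) + 360 + 84*I)/(n^4 - 2*n^3 - 23*n^2 + 24*n + 144)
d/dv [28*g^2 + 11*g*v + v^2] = 11*g + 2*v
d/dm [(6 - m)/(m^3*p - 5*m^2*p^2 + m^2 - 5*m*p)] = (-m*(m^2*p - 5*m*p^2 + m - 5*p) + (m - 6)*(3*m^2*p - 10*m*p^2 + 2*m - 5*p))/(m^2*(m^2*p - 5*m*p^2 + m - 5*p)^2)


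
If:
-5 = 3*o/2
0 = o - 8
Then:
No Solution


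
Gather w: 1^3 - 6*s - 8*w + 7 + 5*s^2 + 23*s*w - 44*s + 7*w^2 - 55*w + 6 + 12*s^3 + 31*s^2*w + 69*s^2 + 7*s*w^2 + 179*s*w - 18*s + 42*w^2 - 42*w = 12*s^3 + 74*s^2 - 68*s + w^2*(7*s + 49) + w*(31*s^2 + 202*s - 105) + 14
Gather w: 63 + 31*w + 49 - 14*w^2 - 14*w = -14*w^2 + 17*w + 112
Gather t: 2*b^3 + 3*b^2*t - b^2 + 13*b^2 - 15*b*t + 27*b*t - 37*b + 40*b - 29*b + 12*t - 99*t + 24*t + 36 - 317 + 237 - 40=2*b^3 + 12*b^2 - 26*b + t*(3*b^2 + 12*b - 63) - 84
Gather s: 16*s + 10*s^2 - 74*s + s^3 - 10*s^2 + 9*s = s^3 - 49*s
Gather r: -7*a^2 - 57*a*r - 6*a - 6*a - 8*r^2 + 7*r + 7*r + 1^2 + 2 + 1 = -7*a^2 - 12*a - 8*r^2 + r*(14 - 57*a) + 4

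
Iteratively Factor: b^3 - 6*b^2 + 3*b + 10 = (b - 2)*(b^2 - 4*b - 5) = (b - 2)*(b + 1)*(b - 5)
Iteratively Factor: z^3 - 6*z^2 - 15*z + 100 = (z + 4)*(z^2 - 10*z + 25) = (z - 5)*(z + 4)*(z - 5)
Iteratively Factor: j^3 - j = (j)*(j^2 - 1) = j*(j - 1)*(j + 1)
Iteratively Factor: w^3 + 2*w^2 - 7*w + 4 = (w - 1)*(w^2 + 3*w - 4) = (w - 1)^2*(w + 4)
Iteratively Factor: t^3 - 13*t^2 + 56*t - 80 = (t - 5)*(t^2 - 8*t + 16) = (t - 5)*(t - 4)*(t - 4)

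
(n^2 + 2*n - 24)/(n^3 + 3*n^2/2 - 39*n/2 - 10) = 2*(n + 6)/(2*n^2 + 11*n + 5)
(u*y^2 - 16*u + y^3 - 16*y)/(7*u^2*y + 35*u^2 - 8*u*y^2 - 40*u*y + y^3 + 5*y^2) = (u*y^2 - 16*u + y^3 - 16*y)/(7*u^2*y + 35*u^2 - 8*u*y^2 - 40*u*y + y^3 + 5*y^2)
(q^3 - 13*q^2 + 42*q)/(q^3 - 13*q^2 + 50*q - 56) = q*(q - 6)/(q^2 - 6*q + 8)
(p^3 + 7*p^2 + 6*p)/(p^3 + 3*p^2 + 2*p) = (p + 6)/(p + 2)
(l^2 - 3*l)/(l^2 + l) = (l - 3)/(l + 1)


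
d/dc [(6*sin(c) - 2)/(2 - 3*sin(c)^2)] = 6*(3*sin(c)^2 - 2*sin(c) + 2)*cos(c)/(3*sin(c)^2 - 2)^2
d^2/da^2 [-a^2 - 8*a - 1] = -2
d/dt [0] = 0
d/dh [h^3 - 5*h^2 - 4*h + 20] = 3*h^2 - 10*h - 4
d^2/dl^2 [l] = 0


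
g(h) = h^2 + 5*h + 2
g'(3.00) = 11.00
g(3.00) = 26.00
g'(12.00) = 29.00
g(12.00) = 206.00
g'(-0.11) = 4.78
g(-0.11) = 1.46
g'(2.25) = 9.50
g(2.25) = 18.31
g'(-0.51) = 3.98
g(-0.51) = -0.29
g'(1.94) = 8.88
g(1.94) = 15.46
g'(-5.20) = -5.40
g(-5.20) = 3.04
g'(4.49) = 13.98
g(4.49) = 44.61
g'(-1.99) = 1.02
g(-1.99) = -3.99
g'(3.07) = 11.14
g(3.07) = 26.77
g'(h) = 2*h + 5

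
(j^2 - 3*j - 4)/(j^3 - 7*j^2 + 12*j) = (j + 1)/(j*(j - 3))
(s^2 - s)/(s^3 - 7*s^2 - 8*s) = (1 - s)/(-s^2 + 7*s + 8)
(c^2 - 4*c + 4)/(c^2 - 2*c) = (c - 2)/c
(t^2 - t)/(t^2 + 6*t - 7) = t/(t + 7)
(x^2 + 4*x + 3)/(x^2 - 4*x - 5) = (x + 3)/(x - 5)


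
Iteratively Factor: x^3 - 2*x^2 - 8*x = (x - 4)*(x^2 + 2*x) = x*(x - 4)*(x + 2)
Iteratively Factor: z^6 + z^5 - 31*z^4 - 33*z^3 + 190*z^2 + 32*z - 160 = (z + 4)*(z^5 - 3*z^4 - 19*z^3 + 43*z^2 + 18*z - 40) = (z + 1)*(z + 4)*(z^4 - 4*z^3 - 15*z^2 + 58*z - 40) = (z - 2)*(z + 1)*(z + 4)*(z^3 - 2*z^2 - 19*z + 20) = (z - 2)*(z + 1)*(z + 4)^2*(z^2 - 6*z + 5) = (z - 5)*(z - 2)*(z + 1)*(z + 4)^2*(z - 1)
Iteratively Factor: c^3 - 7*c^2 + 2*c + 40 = (c + 2)*(c^2 - 9*c + 20) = (c - 4)*(c + 2)*(c - 5)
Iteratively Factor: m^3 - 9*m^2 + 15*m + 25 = (m - 5)*(m^2 - 4*m - 5) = (m - 5)*(m + 1)*(m - 5)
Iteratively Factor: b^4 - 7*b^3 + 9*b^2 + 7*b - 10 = (b - 2)*(b^3 - 5*b^2 - b + 5) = (b - 2)*(b + 1)*(b^2 - 6*b + 5) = (b - 5)*(b - 2)*(b + 1)*(b - 1)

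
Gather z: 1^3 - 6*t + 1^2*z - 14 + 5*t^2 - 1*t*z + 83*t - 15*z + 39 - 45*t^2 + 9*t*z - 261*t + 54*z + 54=-40*t^2 - 184*t + z*(8*t + 40) + 80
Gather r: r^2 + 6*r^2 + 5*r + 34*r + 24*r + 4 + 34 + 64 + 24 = 7*r^2 + 63*r + 126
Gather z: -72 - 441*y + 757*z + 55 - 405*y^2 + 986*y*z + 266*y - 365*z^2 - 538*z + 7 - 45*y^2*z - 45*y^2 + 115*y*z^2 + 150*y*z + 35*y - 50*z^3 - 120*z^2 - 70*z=-450*y^2 - 140*y - 50*z^3 + z^2*(115*y - 485) + z*(-45*y^2 + 1136*y + 149) - 10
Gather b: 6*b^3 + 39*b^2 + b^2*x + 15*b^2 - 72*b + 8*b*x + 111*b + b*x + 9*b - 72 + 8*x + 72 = 6*b^3 + b^2*(x + 54) + b*(9*x + 48) + 8*x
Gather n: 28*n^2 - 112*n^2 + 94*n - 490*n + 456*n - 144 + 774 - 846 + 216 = -84*n^2 + 60*n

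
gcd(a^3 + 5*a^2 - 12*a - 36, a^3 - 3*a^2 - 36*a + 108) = a^2 + 3*a - 18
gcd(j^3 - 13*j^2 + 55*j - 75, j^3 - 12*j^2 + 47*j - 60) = j^2 - 8*j + 15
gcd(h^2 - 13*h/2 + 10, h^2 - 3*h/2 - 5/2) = h - 5/2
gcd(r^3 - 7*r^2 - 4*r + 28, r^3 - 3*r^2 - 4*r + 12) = r^2 - 4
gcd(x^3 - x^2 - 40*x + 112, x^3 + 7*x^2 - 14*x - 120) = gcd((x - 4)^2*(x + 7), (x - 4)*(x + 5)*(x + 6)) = x - 4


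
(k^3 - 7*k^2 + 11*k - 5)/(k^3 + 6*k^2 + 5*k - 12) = (k^2 - 6*k + 5)/(k^2 + 7*k + 12)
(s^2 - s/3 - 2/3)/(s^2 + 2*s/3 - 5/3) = (3*s + 2)/(3*s + 5)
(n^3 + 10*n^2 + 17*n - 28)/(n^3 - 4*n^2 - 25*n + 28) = (n + 7)/(n - 7)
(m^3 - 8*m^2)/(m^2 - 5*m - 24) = m^2/(m + 3)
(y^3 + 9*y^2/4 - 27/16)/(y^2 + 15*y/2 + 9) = (8*y^2 + 6*y - 9)/(8*(y + 6))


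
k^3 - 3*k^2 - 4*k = k*(k - 4)*(k + 1)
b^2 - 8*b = b*(b - 8)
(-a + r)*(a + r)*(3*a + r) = -3*a^3 - a^2*r + 3*a*r^2 + r^3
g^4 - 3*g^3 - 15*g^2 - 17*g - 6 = (g - 6)*(g + 1)^3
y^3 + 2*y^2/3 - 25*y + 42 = (y - 3)*(y - 7/3)*(y + 6)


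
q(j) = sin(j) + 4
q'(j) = cos(j)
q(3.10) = 4.04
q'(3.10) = -1.00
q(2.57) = 4.54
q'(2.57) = -0.84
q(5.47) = 3.27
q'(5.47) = 0.69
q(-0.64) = 3.40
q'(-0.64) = 0.80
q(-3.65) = 4.49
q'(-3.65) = -0.87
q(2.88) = 4.26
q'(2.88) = -0.97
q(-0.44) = 3.57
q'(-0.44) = 0.90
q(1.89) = 4.95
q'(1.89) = -0.31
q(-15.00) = 3.35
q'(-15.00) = -0.76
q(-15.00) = 3.35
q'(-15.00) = -0.76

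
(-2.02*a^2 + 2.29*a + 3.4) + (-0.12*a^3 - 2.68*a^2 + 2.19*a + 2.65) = -0.12*a^3 - 4.7*a^2 + 4.48*a + 6.05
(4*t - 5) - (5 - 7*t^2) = 7*t^2 + 4*t - 10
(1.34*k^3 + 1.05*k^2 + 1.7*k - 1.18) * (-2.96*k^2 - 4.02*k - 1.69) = -3.9664*k^5 - 8.4948*k^4 - 11.5176*k^3 - 5.1157*k^2 + 1.8706*k + 1.9942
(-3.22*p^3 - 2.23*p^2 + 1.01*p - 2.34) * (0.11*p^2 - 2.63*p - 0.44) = -0.3542*p^5 + 8.2233*p^4 + 7.3928*p^3 - 1.9325*p^2 + 5.7098*p + 1.0296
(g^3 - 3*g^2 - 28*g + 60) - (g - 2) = g^3 - 3*g^2 - 29*g + 62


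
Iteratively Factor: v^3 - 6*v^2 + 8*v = (v)*(v^2 - 6*v + 8) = v*(v - 2)*(v - 4)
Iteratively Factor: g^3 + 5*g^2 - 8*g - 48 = (g + 4)*(g^2 + g - 12) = (g + 4)^2*(g - 3)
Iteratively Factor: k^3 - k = (k)*(k^2 - 1) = k*(k - 1)*(k + 1)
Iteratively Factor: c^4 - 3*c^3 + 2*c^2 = (c)*(c^3 - 3*c^2 + 2*c) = c*(c - 2)*(c^2 - c) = c*(c - 2)*(c - 1)*(c)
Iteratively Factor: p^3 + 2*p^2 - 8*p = (p - 2)*(p^2 + 4*p) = p*(p - 2)*(p + 4)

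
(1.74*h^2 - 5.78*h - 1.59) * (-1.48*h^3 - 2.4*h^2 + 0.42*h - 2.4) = -2.5752*h^5 + 4.3784*h^4 + 16.956*h^3 - 2.7876*h^2 + 13.2042*h + 3.816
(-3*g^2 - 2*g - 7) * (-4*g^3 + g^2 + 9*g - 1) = 12*g^5 + 5*g^4 - g^3 - 22*g^2 - 61*g + 7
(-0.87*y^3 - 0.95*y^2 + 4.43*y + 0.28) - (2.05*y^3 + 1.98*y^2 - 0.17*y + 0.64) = -2.92*y^3 - 2.93*y^2 + 4.6*y - 0.36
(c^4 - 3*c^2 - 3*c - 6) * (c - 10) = c^5 - 10*c^4 - 3*c^3 + 27*c^2 + 24*c + 60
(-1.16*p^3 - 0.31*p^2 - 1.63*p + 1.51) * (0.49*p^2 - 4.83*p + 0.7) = -0.5684*p^5 + 5.4509*p^4 - 0.1134*p^3 + 8.3958*p^2 - 8.4343*p + 1.057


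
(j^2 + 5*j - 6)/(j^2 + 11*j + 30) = (j - 1)/(j + 5)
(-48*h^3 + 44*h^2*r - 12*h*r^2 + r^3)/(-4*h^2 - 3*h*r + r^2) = (12*h^2 - 8*h*r + r^2)/(h + r)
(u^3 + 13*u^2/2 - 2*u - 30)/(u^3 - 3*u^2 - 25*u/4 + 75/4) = 2*(u^2 + 4*u - 12)/(2*u^2 - 11*u + 15)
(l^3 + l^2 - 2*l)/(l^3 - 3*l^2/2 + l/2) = 2*(l + 2)/(2*l - 1)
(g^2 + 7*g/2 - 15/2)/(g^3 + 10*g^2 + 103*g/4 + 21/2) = 2*(2*g^2 + 7*g - 15)/(4*g^3 + 40*g^2 + 103*g + 42)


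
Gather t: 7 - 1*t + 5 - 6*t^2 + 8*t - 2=-6*t^2 + 7*t + 10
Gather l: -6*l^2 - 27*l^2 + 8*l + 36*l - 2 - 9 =-33*l^2 + 44*l - 11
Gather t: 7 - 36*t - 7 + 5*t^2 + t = 5*t^2 - 35*t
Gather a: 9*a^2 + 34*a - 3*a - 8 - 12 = 9*a^2 + 31*a - 20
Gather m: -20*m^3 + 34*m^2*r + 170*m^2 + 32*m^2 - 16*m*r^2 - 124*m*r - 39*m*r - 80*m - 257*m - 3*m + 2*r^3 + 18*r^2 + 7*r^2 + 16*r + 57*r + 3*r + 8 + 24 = -20*m^3 + m^2*(34*r + 202) + m*(-16*r^2 - 163*r - 340) + 2*r^3 + 25*r^2 + 76*r + 32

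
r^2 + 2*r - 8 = (r - 2)*(r + 4)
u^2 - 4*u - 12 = (u - 6)*(u + 2)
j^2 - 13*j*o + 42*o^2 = (j - 7*o)*(j - 6*o)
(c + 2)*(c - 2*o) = c^2 - 2*c*o + 2*c - 4*o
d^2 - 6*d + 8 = (d - 4)*(d - 2)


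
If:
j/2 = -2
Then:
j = -4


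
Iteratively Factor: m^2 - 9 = (m + 3)*(m - 3)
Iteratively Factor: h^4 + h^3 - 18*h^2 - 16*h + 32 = (h - 4)*(h^3 + 5*h^2 + 2*h - 8) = (h - 4)*(h - 1)*(h^2 + 6*h + 8) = (h - 4)*(h - 1)*(h + 2)*(h + 4)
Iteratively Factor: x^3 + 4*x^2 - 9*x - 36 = (x - 3)*(x^2 + 7*x + 12) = (x - 3)*(x + 4)*(x + 3)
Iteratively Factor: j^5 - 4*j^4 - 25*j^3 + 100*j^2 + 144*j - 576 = (j + 3)*(j^4 - 7*j^3 - 4*j^2 + 112*j - 192) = (j + 3)*(j + 4)*(j^3 - 11*j^2 + 40*j - 48) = (j - 4)*(j + 3)*(j + 4)*(j^2 - 7*j + 12) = (j - 4)^2*(j + 3)*(j + 4)*(j - 3)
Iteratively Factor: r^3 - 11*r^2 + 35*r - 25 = (r - 5)*(r^2 - 6*r + 5) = (r - 5)^2*(r - 1)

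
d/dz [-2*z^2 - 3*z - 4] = -4*z - 3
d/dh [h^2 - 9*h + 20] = 2*h - 9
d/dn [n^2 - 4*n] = 2*n - 4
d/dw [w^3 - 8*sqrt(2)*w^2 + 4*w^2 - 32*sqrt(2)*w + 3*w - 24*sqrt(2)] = 3*w^2 - 16*sqrt(2)*w + 8*w - 32*sqrt(2) + 3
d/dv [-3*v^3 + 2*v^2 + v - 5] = -9*v^2 + 4*v + 1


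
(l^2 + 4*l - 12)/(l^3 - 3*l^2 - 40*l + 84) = 1/(l - 7)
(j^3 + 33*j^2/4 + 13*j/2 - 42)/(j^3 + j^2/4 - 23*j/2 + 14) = (j + 6)/(j - 2)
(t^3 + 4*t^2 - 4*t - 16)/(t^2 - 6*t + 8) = (t^2 + 6*t + 8)/(t - 4)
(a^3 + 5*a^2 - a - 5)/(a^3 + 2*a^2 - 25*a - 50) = (a^2 - 1)/(a^2 - 3*a - 10)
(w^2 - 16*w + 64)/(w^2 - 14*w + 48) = (w - 8)/(w - 6)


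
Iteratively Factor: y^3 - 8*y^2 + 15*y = (y - 5)*(y^2 - 3*y) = (y - 5)*(y - 3)*(y)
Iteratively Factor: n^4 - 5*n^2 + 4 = (n - 1)*(n^3 + n^2 - 4*n - 4) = (n - 1)*(n + 1)*(n^2 - 4) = (n - 1)*(n + 1)*(n + 2)*(n - 2)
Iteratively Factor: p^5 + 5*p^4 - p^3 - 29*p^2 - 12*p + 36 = (p - 2)*(p^4 + 7*p^3 + 13*p^2 - 3*p - 18) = (p - 2)*(p - 1)*(p^3 + 8*p^2 + 21*p + 18) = (p - 2)*(p - 1)*(p + 3)*(p^2 + 5*p + 6) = (p - 2)*(p - 1)*(p + 2)*(p + 3)*(p + 3)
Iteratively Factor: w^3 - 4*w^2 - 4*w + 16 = (w - 2)*(w^2 - 2*w - 8) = (w - 4)*(w - 2)*(w + 2)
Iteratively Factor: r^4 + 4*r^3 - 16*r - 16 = (r + 2)*(r^3 + 2*r^2 - 4*r - 8) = (r + 2)^2*(r^2 - 4) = (r + 2)^3*(r - 2)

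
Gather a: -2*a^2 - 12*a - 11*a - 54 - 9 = -2*a^2 - 23*a - 63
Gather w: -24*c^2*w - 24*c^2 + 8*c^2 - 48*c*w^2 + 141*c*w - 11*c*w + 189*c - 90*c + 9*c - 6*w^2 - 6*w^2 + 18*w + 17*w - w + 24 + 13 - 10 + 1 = -16*c^2 + 108*c + w^2*(-48*c - 12) + w*(-24*c^2 + 130*c + 34) + 28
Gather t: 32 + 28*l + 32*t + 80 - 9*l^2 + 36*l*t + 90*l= -9*l^2 + 118*l + t*(36*l + 32) + 112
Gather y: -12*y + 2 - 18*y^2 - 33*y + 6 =-18*y^2 - 45*y + 8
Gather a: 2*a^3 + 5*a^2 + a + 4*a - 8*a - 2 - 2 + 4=2*a^3 + 5*a^2 - 3*a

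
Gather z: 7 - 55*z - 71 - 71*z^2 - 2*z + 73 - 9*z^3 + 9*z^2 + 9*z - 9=-9*z^3 - 62*z^2 - 48*z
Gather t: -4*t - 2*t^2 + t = -2*t^2 - 3*t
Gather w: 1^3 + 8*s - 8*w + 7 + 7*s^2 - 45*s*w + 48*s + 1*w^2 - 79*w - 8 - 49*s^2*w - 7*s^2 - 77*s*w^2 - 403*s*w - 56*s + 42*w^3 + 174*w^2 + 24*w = 42*w^3 + w^2*(175 - 77*s) + w*(-49*s^2 - 448*s - 63)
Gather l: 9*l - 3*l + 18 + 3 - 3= 6*l + 18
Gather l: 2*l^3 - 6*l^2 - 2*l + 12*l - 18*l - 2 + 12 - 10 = 2*l^3 - 6*l^2 - 8*l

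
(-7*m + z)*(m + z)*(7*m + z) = -49*m^3 - 49*m^2*z + m*z^2 + z^3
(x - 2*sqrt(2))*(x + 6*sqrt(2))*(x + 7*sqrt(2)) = x^3 + 11*sqrt(2)*x^2 + 32*x - 168*sqrt(2)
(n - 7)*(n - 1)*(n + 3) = n^3 - 5*n^2 - 17*n + 21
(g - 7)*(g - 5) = g^2 - 12*g + 35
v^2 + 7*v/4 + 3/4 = (v + 3/4)*(v + 1)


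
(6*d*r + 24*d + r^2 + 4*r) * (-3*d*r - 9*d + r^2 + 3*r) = -18*d^2*r^2 - 126*d^2*r - 216*d^2 + 3*d*r^3 + 21*d*r^2 + 36*d*r + r^4 + 7*r^3 + 12*r^2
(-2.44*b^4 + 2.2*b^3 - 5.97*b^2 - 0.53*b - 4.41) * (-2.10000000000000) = 5.124*b^4 - 4.62*b^3 + 12.537*b^2 + 1.113*b + 9.261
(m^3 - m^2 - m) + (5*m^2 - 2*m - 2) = m^3 + 4*m^2 - 3*m - 2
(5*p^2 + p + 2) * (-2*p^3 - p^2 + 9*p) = -10*p^5 - 7*p^4 + 40*p^3 + 7*p^2 + 18*p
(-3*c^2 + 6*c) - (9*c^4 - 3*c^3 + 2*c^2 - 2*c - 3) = -9*c^4 + 3*c^3 - 5*c^2 + 8*c + 3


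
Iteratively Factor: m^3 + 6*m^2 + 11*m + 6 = (m + 2)*(m^2 + 4*m + 3) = (m + 2)*(m + 3)*(m + 1)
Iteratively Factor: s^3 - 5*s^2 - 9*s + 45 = (s + 3)*(s^2 - 8*s + 15) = (s - 5)*(s + 3)*(s - 3)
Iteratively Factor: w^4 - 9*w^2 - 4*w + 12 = (w - 3)*(w^3 + 3*w^2 - 4) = (w - 3)*(w + 2)*(w^2 + w - 2) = (w - 3)*(w - 1)*(w + 2)*(w + 2)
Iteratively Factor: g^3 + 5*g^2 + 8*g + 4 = (g + 2)*(g^2 + 3*g + 2) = (g + 1)*(g + 2)*(g + 2)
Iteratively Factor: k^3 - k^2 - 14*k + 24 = (k - 3)*(k^2 + 2*k - 8) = (k - 3)*(k + 4)*(k - 2)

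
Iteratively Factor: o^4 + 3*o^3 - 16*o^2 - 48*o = (o - 4)*(o^3 + 7*o^2 + 12*o) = (o - 4)*(o + 3)*(o^2 + 4*o) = (o - 4)*(o + 3)*(o + 4)*(o)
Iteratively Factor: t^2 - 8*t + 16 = (t - 4)*(t - 4)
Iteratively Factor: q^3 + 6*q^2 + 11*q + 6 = (q + 3)*(q^2 + 3*q + 2) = (q + 2)*(q + 3)*(q + 1)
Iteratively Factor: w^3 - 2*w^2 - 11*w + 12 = (w - 4)*(w^2 + 2*w - 3) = (w - 4)*(w - 1)*(w + 3)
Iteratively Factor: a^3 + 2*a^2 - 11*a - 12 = (a - 3)*(a^2 + 5*a + 4) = (a - 3)*(a + 1)*(a + 4)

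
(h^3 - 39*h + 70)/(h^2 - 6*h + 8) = (h^2 + 2*h - 35)/(h - 4)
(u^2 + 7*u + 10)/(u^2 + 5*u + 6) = (u + 5)/(u + 3)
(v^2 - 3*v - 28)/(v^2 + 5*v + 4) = (v - 7)/(v + 1)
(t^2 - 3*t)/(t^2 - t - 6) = t/(t + 2)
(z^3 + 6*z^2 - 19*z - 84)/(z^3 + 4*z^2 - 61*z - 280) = (z^2 - z - 12)/(z^2 - 3*z - 40)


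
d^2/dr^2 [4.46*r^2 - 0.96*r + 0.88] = 8.92000000000000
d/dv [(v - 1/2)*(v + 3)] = 2*v + 5/2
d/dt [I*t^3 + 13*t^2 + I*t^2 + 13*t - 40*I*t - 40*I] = 3*I*t^2 + 2*t*(13 + I) + 13 - 40*I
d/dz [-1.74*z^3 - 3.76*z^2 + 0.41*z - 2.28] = -5.22*z^2 - 7.52*z + 0.41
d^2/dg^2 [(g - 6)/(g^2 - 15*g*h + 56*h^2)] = 2*((g - 6)*(2*g - 15*h)^2 + 3*(-g + 5*h + 2)*(g^2 - 15*g*h + 56*h^2))/(g^2 - 15*g*h + 56*h^2)^3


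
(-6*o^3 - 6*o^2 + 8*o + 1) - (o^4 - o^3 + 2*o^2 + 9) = -o^4 - 5*o^3 - 8*o^2 + 8*o - 8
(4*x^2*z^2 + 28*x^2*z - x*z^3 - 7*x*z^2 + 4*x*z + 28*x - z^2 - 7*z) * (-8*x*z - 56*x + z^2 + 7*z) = -32*x^3*z^3 - 448*x^3*z^2 - 1568*x^3*z + 12*x^2*z^4 + 168*x^2*z^3 + 556*x^2*z^2 - 448*x^2*z - 1568*x^2 - x*z^5 - 14*x*z^4 - 37*x*z^3 + 168*x*z^2 + 588*x*z - z^4 - 14*z^3 - 49*z^2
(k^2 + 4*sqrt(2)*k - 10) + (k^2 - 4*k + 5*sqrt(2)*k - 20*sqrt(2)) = 2*k^2 - 4*k + 9*sqrt(2)*k - 20*sqrt(2) - 10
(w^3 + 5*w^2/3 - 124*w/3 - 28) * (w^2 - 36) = w^5 + 5*w^4/3 - 232*w^3/3 - 88*w^2 + 1488*w + 1008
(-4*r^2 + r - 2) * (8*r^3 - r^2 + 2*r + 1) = -32*r^5 + 12*r^4 - 25*r^3 - 3*r - 2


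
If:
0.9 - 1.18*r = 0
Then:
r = 0.76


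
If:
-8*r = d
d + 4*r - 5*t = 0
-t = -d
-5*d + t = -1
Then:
No Solution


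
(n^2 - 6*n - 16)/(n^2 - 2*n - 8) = (n - 8)/(n - 4)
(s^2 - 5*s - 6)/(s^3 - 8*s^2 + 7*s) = (s^2 - 5*s - 6)/(s*(s^2 - 8*s + 7))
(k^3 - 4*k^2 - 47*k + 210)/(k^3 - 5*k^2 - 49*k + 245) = (k - 6)/(k - 7)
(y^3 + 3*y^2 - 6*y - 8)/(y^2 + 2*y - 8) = y + 1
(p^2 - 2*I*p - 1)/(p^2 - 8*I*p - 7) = (p - I)/(p - 7*I)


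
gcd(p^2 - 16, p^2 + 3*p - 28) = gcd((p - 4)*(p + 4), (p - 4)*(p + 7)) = p - 4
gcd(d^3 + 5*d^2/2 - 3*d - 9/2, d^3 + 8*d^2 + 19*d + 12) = d^2 + 4*d + 3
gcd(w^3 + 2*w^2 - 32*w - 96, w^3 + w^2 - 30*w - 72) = w^2 - 2*w - 24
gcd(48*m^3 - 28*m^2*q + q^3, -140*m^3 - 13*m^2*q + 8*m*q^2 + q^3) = -4*m + q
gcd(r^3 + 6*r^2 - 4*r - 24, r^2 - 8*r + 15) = 1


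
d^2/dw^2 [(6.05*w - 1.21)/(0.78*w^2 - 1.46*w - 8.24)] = ((19.5536 - 28.314*w)*(-0.78*w^2 + 1.46*w + 8.24) - (1.56*w - 1.46)*(3.12*w - 2.92)*(6.05*w - 1.21))/(-0.78*w^2 + 1.46*w + 8.24)^3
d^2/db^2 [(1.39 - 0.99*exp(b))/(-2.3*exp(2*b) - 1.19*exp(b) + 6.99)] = (5.2371*exp(4*b) - 32.12203*exp(3*b) + 84.08409*exp(2*b) - 83.12158*exp(b) + 36.80934)*exp(b)/(12.167*exp(6*b) + 18.8853*exp(5*b) - 101.16021*exp(4*b) - 113.104621*exp(3*b) + 307.439073*exp(2*b) + 174.430557*exp(b) - 341.532099)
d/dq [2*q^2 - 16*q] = 4*q - 16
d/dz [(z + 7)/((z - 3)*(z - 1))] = (-z^2 - 14*z + 31)/(z^4 - 8*z^3 + 22*z^2 - 24*z + 9)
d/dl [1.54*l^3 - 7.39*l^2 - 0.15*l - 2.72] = 4.62*l^2 - 14.78*l - 0.15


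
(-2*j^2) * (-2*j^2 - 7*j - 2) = 4*j^4 + 14*j^3 + 4*j^2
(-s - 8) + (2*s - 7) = s - 15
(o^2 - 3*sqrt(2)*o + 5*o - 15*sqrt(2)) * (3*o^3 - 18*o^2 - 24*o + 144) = 3*o^5 - 9*sqrt(2)*o^4 - 3*o^4 - 114*o^3 + 9*sqrt(2)*o^3 + 24*o^2 + 342*sqrt(2)*o^2 - 72*sqrt(2)*o + 720*o - 2160*sqrt(2)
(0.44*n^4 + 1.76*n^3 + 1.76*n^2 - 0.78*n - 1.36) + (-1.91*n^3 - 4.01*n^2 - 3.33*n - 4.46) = 0.44*n^4 - 0.15*n^3 - 2.25*n^2 - 4.11*n - 5.82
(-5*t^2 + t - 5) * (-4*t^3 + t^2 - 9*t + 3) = 20*t^5 - 9*t^4 + 66*t^3 - 29*t^2 + 48*t - 15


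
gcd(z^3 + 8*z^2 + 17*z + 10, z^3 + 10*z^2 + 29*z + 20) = z^2 + 6*z + 5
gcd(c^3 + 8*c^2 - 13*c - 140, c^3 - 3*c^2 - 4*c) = c - 4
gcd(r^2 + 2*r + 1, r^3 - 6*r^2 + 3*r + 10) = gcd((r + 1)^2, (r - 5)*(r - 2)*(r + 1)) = r + 1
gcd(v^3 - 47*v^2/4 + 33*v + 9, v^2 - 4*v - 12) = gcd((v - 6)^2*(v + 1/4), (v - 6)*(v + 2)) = v - 6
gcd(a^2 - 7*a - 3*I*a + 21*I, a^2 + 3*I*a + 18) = a - 3*I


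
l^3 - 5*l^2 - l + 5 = (l - 5)*(l - 1)*(l + 1)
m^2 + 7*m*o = m*(m + 7*o)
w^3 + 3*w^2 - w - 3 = (w - 1)*(w + 1)*(w + 3)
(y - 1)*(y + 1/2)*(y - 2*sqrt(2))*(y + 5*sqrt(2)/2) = y^4 - y^3/2 + sqrt(2)*y^3/2 - 21*y^2/2 - sqrt(2)*y^2/4 - sqrt(2)*y/4 + 5*y + 5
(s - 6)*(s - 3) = s^2 - 9*s + 18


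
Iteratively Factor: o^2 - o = (o)*(o - 1)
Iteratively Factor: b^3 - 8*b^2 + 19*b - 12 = (b - 4)*(b^2 - 4*b + 3) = (b - 4)*(b - 3)*(b - 1)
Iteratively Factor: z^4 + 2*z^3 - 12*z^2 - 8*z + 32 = (z - 2)*(z^3 + 4*z^2 - 4*z - 16) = (z - 2)*(z + 4)*(z^2 - 4) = (z - 2)*(z + 2)*(z + 4)*(z - 2)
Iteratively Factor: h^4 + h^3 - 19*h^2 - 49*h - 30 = (h + 1)*(h^3 - 19*h - 30) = (h + 1)*(h + 2)*(h^2 - 2*h - 15) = (h - 5)*(h + 1)*(h + 2)*(h + 3)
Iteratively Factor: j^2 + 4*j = (j + 4)*(j)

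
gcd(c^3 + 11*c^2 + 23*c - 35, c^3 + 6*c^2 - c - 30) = c + 5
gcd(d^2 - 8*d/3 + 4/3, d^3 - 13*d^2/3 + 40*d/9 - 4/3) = d - 2/3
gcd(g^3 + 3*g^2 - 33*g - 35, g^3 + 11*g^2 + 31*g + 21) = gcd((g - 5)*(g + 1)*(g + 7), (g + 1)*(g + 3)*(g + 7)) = g^2 + 8*g + 7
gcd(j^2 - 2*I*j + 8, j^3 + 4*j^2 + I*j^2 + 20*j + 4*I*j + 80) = j - 4*I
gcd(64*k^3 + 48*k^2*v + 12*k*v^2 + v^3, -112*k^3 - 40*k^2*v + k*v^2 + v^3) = 16*k^2 + 8*k*v + v^2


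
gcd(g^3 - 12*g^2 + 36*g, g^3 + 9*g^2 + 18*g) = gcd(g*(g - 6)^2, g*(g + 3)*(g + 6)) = g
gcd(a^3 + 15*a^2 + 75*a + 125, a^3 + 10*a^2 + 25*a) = a^2 + 10*a + 25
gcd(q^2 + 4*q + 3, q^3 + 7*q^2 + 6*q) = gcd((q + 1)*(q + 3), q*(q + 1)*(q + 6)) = q + 1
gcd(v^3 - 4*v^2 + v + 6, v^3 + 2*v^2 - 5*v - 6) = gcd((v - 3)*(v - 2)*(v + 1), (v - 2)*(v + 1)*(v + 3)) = v^2 - v - 2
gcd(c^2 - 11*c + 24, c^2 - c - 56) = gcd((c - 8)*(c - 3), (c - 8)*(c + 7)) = c - 8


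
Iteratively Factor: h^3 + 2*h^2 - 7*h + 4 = (h + 4)*(h^2 - 2*h + 1) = (h - 1)*(h + 4)*(h - 1)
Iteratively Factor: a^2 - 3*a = (a - 3)*(a)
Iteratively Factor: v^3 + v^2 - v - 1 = (v + 1)*(v^2 - 1) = (v - 1)*(v + 1)*(v + 1)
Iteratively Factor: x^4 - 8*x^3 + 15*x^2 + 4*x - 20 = (x - 2)*(x^3 - 6*x^2 + 3*x + 10) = (x - 5)*(x - 2)*(x^2 - x - 2) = (x - 5)*(x - 2)*(x + 1)*(x - 2)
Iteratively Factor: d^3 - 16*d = (d + 4)*(d^2 - 4*d) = (d - 4)*(d + 4)*(d)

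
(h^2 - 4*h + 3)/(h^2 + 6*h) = (h^2 - 4*h + 3)/(h*(h + 6))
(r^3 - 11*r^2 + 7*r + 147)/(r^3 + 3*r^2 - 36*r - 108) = (r^2 - 14*r + 49)/(r^2 - 36)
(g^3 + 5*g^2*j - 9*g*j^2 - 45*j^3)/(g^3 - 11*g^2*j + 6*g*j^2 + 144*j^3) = (g^2 + 2*g*j - 15*j^2)/(g^2 - 14*g*j + 48*j^2)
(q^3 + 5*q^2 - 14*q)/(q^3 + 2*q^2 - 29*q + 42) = q/(q - 3)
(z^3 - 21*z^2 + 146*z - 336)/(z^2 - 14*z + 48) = z - 7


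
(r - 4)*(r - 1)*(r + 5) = r^3 - 21*r + 20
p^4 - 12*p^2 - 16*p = p*(p - 4)*(p + 2)^2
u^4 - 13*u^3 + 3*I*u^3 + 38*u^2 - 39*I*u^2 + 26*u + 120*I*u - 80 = (u - 8)*(u - 5)*(u + I)*(u + 2*I)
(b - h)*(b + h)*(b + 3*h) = b^3 + 3*b^2*h - b*h^2 - 3*h^3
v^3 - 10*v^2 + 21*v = v*(v - 7)*(v - 3)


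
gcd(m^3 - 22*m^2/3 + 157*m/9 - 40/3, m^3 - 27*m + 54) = m - 3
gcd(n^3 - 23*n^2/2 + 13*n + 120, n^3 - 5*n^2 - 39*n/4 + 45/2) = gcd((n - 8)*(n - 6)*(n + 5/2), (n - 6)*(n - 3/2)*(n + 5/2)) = n^2 - 7*n/2 - 15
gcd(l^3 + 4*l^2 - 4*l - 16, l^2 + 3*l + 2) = l + 2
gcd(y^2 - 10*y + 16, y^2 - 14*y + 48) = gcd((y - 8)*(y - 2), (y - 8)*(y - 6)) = y - 8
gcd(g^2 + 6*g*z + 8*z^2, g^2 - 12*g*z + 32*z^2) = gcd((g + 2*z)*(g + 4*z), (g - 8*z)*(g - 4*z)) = 1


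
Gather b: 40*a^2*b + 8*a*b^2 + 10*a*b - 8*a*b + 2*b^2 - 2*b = b^2*(8*a + 2) + b*(40*a^2 + 2*a - 2)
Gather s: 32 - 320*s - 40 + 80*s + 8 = -240*s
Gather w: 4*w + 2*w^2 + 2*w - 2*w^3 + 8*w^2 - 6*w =-2*w^3 + 10*w^2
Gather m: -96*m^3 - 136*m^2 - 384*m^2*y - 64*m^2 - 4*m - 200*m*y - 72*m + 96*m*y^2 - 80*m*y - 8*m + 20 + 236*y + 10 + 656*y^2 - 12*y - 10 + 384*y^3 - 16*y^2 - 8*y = -96*m^3 + m^2*(-384*y - 200) + m*(96*y^2 - 280*y - 84) + 384*y^3 + 640*y^2 + 216*y + 20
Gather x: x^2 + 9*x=x^2 + 9*x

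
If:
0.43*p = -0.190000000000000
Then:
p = -0.44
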